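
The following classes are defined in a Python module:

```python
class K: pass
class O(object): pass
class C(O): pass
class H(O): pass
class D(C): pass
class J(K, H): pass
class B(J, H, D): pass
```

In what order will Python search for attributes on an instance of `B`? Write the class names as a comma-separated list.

L[B] = B + merge(L[J], L[H], L[D], [J H D])
  take J:  [J K H O object] + [H O object] + [D C O object] + [J H D]
  take K:  [K H O object] + [H O object] + [D C O object] + [H D]
  take H:  [H O object] + [H O object] + [D C O object] + [H D]
  take D:  [O object] + [O object] + [D C O object] + [D]
  take C:  [O object] + [O object] + [C O object]
  take O:  [O object] + [O object] + [O object]
  take object:  [object] + [object] + [object]

B, J, K, H, D, C, O, object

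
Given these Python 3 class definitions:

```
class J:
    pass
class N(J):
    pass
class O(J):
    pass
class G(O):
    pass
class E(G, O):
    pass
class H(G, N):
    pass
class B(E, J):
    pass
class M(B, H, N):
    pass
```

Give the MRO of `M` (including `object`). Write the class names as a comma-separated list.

M, B, E, H, G, O, N, J, object

L[M] = M + merge(L[B], L[H], L[N], [B H N])
  take B:  [B E G O J object] + [H G O N J object] + [N J object] + [B H N]
  take E:  [E G O J object] + [H G O N J object] + [N J object] + [H N]
  take H:  [G O J object] + [H G O N J object] + [N J object] + [H N]
  take G:  [G O J object] + [G O N J object] + [N J object] + [N]
  take O:  [O J object] + [O N J object] + [N J object] + [N]
  take N:  [J object] + [N J object] + [N J object] + [N]
  take J:  [J object] + [J object] + [J object]
  take object:  [object] + [object] + [object]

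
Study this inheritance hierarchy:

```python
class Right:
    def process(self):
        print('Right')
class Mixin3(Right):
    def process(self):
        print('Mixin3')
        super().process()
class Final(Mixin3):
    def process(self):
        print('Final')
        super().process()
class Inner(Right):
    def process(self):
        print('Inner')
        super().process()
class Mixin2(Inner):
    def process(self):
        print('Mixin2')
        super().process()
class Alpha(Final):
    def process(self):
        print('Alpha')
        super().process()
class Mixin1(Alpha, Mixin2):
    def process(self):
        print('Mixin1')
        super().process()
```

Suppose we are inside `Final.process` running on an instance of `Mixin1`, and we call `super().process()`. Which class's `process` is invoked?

Mixin3

L[Mixin1] = Mixin1 + merge(L[Alpha], L[Mixin2], [Alpha Mixin2])
  take Alpha:  [Alpha Final Mixin3 Right object] + [Mixin2 Inner Right object] + [Alpha Mixin2]
  take Final:  [Final Mixin3 Right object] + [Mixin2 Inner Right object] + [Mixin2]
  take Mixin3:  [Mixin3 Right object] + [Mixin2 Inner Right object] + [Mixin2]
  take Mixin2:  [Right object] + [Mixin2 Inner Right object] + [Mixin2]
  take Inner:  [Right object] + [Inner Right object]
  take Right:  [Right object] + [Right object]
  take object:  [object] + [object]
MRO: Mixin1 Alpha Final Mixin3 Mixin2 Inner Right object
super() in Final.process on a Mixin1 instance goes to the class after Final in Mixin1's MRO: Mixin3.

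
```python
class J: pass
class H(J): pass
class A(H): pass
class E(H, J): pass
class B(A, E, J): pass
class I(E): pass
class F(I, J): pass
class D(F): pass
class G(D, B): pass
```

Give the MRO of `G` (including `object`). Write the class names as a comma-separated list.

L[G] = G + merge(L[D], L[B], [D B])
  take D:  [D F I E H J object] + [B A E H J object] + [D B]
  take F:  [F I E H J object] + [B A E H J object] + [B]
  take I:  [I E H J object] + [B A E H J object] + [B]
  take B:  [E H J object] + [B A E H J object] + [B]
  take A:  [E H J object] + [A E H J object]
  take E:  [E H J object] + [E H J object]
  take H:  [H J object] + [H J object]
  take J:  [J object] + [J object]
  take object:  [object] + [object]

G, D, F, I, B, A, E, H, J, object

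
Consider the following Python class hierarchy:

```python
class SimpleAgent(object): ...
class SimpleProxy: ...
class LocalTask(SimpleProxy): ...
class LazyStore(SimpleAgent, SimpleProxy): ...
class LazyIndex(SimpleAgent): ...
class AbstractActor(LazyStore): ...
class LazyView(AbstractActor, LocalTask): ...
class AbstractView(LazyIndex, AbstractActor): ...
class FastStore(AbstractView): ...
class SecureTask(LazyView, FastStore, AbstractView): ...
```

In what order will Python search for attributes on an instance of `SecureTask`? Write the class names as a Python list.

L[SecureTask] = SecureTask + merge(L[LazyView], L[FastStore], L[AbstractView], [LazyView FastStore AbstractView])
  take LazyView:  [LazyView AbstractActor LazyStore SimpleAgent LocalTask SimpleProxy object] + [FastStore AbstractView LazyIndex AbstractActor LazyStore SimpleAgent SimpleProxy object] + [AbstractView LazyIndex AbstractActor LazyStore SimpleAgent SimpleProxy object] + [LazyView FastStore AbstractView]
  take FastStore:  [AbstractActor LazyStore SimpleAgent LocalTask SimpleProxy object] + [FastStore AbstractView LazyIndex AbstractActor LazyStore SimpleAgent SimpleProxy object] + [AbstractView LazyIndex AbstractActor LazyStore SimpleAgent SimpleProxy object] + [FastStore AbstractView]
  take AbstractView:  [AbstractActor LazyStore SimpleAgent LocalTask SimpleProxy object] + [AbstractView LazyIndex AbstractActor LazyStore SimpleAgent SimpleProxy object] + [AbstractView LazyIndex AbstractActor LazyStore SimpleAgent SimpleProxy object] + [AbstractView]
  take LazyIndex:  [AbstractActor LazyStore SimpleAgent LocalTask SimpleProxy object] + [LazyIndex AbstractActor LazyStore SimpleAgent SimpleProxy object] + [LazyIndex AbstractActor LazyStore SimpleAgent SimpleProxy object]
  take AbstractActor:  [AbstractActor LazyStore SimpleAgent LocalTask SimpleProxy object] + [AbstractActor LazyStore SimpleAgent SimpleProxy object] + [AbstractActor LazyStore SimpleAgent SimpleProxy object]
  take LazyStore:  [LazyStore SimpleAgent LocalTask SimpleProxy object] + [LazyStore SimpleAgent SimpleProxy object] + [LazyStore SimpleAgent SimpleProxy object]
  take SimpleAgent:  [SimpleAgent LocalTask SimpleProxy object] + [SimpleAgent SimpleProxy object] + [SimpleAgent SimpleProxy object]
  take LocalTask:  [LocalTask SimpleProxy object] + [SimpleProxy object] + [SimpleProxy object]
  take SimpleProxy:  [SimpleProxy object] + [SimpleProxy object] + [SimpleProxy object]
  take object:  [object] + [object] + [object]

[SecureTask, LazyView, FastStore, AbstractView, LazyIndex, AbstractActor, LazyStore, SimpleAgent, LocalTask, SimpleProxy, object]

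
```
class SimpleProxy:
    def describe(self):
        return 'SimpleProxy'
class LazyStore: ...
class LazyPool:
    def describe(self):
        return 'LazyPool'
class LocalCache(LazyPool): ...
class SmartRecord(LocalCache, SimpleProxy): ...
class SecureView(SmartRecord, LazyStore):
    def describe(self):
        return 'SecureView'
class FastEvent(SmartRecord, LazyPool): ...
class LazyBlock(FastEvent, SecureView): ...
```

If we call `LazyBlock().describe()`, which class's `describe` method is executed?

SecureView

L[LazyBlock] = LazyBlock + merge(L[FastEvent], L[SecureView], [FastEvent SecureView])
  take FastEvent:  [FastEvent SmartRecord LocalCache LazyPool SimpleProxy object] + [SecureView SmartRecord LocalCache LazyPool SimpleProxy LazyStore object] + [FastEvent SecureView]
  take SecureView:  [SmartRecord LocalCache LazyPool SimpleProxy object] + [SecureView SmartRecord LocalCache LazyPool SimpleProxy LazyStore object] + [SecureView]
  take SmartRecord:  [SmartRecord LocalCache LazyPool SimpleProxy object] + [SmartRecord LocalCache LazyPool SimpleProxy LazyStore object]
  take LocalCache:  [LocalCache LazyPool SimpleProxy object] + [LocalCache LazyPool SimpleProxy LazyStore object]
  take LazyPool:  [LazyPool SimpleProxy object] + [LazyPool SimpleProxy LazyStore object]
  take SimpleProxy:  [SimpleProxy object] + [SimpleProxy LazyStore object]
  take LazyStore:  [object] + [LazyStore object]
  take object:  [object] + [object]
MRO: LazyBlock FastEvent SecureView SmartRecord LocalCache LazyPool SimpleProxy LazyStore object
describe is defined in: LazyPool, SecureView, SimpleProxy. First along the MRO is SecureView.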